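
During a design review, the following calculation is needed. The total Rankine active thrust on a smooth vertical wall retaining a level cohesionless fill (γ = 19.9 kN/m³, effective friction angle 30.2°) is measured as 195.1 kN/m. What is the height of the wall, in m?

7.70 m

K_a = 0.3307. P_a = ½ K_a γ H² ⇒ H = √(2P_a/(K_a γ)).
H = √(2×195.1/(0.3307×19.9)) = 7.701 m.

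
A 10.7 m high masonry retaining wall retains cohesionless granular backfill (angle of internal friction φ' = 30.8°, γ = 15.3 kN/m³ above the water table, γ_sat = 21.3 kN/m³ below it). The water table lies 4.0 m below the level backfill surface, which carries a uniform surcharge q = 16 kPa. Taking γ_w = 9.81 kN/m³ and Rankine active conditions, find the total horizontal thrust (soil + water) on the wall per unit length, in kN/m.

K_a = tan²(45° − φ/2) = 0.3227.
γ' = 21.3 − 9.81 = 11.49 kN/m³. h₂ = H − d_w = 6.7 m.
σ'_h: at surface K_a·q = 5.163; at WT K_a(q+γd_w) = 24.91; at base K_a(q+γd_w+γ'h₂) = 49.76 kPa.
P₁ = ½(5.163+24.91)×4.0 = 60.15; P₂ = ½(24.91+49.76)×6.7 = 250.1; P_w = ½γ_w h₂² = 220.2.
Total = 60.15+250.1+220.2 = 530.5 kN/m.

530 kN/m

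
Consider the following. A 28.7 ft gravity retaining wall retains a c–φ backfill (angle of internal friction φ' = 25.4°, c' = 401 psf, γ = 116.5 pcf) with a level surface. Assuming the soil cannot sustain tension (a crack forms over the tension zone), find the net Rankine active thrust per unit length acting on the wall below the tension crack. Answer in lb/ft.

K_a = 0.3996; √K_a = 0.6322.
Tension-crack depth z_c = 2c/(γ√K_a) = 2×401/(116.5×0.6322) = 10.89 ft.
σ_a at base = K_a γ H − 2c√K_a = 0.3996×116.5×28.7 − 2×401×0.6322 = 829.2 psf.
P_a = ½ × 829.2 × (H − z_c) = 0.5×829.2×17.81 = 7384 lb/ft.

7380 lb/ft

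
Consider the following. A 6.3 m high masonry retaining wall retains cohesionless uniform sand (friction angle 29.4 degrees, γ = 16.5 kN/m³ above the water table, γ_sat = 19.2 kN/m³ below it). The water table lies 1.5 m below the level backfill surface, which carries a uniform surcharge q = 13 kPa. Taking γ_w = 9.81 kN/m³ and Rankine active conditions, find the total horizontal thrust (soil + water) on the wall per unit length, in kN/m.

225 kN/m

K_a = tan²(45° − φ/2) = 0.3415.
γ' = 19.2 − 9.81 = 9.390 kN/m³. h₂ = H − d_w = 4.8 m.
σ'_h: at surface K_a·q = 4.439; at WT K_a(q+γd_w) = 12.89; at base K_a(q+γd_w+γ'h₂) = 28.28 kPa.
P₁ = ½(4.439+12.89)×1.5 = 13.00; P₂ = ½(12.89+28.28)×4.8 = 98.81; P_w = ½γ_w h₂² = 113.0.
Total = 13.00+98.81+113.0 = 224.8 kN/m.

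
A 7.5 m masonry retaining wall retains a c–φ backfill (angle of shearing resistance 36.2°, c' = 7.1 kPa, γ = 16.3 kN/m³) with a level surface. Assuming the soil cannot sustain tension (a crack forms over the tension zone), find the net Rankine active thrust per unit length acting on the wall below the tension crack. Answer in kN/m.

K_a = 0.2574; √K_a = 0.5073.
Tension-crack depth z_c = 2c/(γ√K_a) = 2×7.1/(16.3×0.5073) = 1.717 m.
σ_a at base = K_a γ H − 2c√K_a = 0.2574×16.3×7.5 − 2×7.1×0.5073 = 24.26 kPa.
P_a = ½ × 24.26 × (H − z_c) = 0.5×24.26×5.783 = 70.15 kN/m.

70.1 kN/m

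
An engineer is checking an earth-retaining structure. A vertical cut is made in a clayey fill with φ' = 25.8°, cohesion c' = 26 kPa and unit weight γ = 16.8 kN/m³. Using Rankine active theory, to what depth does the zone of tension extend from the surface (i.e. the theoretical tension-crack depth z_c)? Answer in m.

4.93 m

K_a = tan²(45° − 25.8°/2) = 0.3935; √K_a = 0.6273.
The active pressure is zero where K_a γ z = 2c√K_a, so z_c = 2c/(γ√K_a) = 2×26/(16.8×0.6273) = 4.934 m.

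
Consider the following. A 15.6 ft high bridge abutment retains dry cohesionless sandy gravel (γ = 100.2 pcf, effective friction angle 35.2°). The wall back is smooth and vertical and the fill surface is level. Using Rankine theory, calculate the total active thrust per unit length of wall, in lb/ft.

3280 lb/ft

K_a = tan²(45° − φ/2) = 0.2687.
P_a = ½ K_a γ H² = 0.5 × 0.2687 × 100.2 × 15.6² = 3276 lb/ft.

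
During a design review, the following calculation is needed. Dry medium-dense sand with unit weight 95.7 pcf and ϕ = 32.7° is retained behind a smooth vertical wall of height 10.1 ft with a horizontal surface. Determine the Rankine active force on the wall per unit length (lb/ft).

1460 lb/ft

K_a = tan²(45° − φ/2) = 0.2985.
P_a = ½ K_a γ H² = 0.5 × 0.2985 × 95.7 × 10.1² = 1457 lb/ft.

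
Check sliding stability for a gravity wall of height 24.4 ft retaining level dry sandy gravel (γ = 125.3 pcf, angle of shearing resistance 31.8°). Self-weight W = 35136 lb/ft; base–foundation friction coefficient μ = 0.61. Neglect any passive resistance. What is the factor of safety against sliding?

1.85

K_a = tan²(45° − 31.8°/2) = 0.3098.
P_a = ½K_aγH² = 0.5×0.3098×125.3×24.4² = 11560 lb/ft, acting at H/3 = 8.133 ft above the base.
FS_sliding = μW / P_a = 0.61×35136 / 11560 = 1.855.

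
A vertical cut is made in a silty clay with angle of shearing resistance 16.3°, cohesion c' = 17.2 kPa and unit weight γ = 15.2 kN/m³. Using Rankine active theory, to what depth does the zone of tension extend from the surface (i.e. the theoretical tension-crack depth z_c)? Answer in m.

K_a = tan²(45° − 16.3°/2) = 0.5617; √K_a = 0.7495.
The active pressure is zero where K_a γ z = 2c√K_a, so z_c = 2c/(γ√K_a) = 2×17.2/(15.2×0.7495) = 3.020 m.

3.02 m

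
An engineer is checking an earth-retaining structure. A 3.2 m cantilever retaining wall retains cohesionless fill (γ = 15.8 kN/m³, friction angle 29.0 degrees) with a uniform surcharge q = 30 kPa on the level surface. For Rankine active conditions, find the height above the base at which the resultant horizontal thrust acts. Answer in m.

1.36 m

K_a = 0.3470.
Triangular part P₁ = ½K_aγH² = 28.07 at H/3 = 1.067 m; rectangular part P₂ = K_a q H = 33.31 at H/2 = 1.600 m.
ȳ = (P₁·1.067 + P₂·1.600)/(P₁+P₂) = 1.356 m.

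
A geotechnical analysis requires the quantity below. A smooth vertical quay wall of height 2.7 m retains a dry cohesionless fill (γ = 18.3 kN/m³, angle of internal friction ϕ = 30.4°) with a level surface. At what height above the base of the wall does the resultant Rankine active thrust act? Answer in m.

0.900 m

K_a = 0.3280.
The pressure distribution is triangular, so the resultant acts at H/3 above the base = 2.7/3 = 0.9000 m.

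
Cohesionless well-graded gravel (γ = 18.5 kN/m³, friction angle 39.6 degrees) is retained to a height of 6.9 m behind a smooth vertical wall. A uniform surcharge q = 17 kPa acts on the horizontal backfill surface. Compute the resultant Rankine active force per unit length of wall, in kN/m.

K_a = tan²(45° − φ/2) = 0.2214.
Soil triangle: ½ K_a γ H² = 0.5×0.2214×18.5×6.9² = 97.52 kN/m.
Surcharge rectangle: K_a q H = 0.2214×17×6.9 = 25.97 kN/m.
Total = 97.52 + 25.97 = 123.5 kN/m.

123 kN/m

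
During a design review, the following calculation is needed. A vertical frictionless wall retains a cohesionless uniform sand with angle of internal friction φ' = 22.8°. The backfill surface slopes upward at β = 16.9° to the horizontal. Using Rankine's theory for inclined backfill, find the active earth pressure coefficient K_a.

0.553

K_a = cos β · (cos β − √(cos²β − cos²φ)) / (cos β + √(cos²β − cos²φ)).
cos β = 0.9568, cos φ = 0.9219, √(cos²β − cos²φ) = 0.2562.
K_a = 0.9568 × (0.9568 − 0.2562)/(0.9568 + 0.2562) = 0.5526.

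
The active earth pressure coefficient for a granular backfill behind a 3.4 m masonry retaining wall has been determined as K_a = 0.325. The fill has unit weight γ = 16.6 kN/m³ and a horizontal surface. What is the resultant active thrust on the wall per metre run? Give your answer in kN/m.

31.2 kN/m

P = ½ K_a γ H² = 0.5 × 0.325 × 16.6 × 3.4² = 31.18 kN/m.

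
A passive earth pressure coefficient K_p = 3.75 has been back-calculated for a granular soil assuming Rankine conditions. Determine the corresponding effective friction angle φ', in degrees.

K_p = (1+sin φ)/(1−sin φ) ⇒ sin φ = (K_p − 1)/(K_p + 1) = 0.5789.
φ = arcsin(0.5789) = 35.38°.

35.4°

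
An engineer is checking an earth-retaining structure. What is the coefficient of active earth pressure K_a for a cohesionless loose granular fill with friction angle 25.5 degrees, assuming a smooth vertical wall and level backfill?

K_a = (1 − sin φ)/(1 + sin φ) = (1 − sin 25.5°)/(1 + sin 25.5°) = 0.3981.

0.398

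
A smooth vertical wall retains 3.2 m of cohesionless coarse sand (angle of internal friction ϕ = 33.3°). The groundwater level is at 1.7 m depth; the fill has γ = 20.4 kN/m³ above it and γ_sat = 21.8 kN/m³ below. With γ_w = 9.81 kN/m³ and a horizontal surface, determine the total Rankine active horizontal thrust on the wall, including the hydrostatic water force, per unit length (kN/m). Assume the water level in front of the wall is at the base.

38.7 kN/m

K_a = tan²(45° − φ/2) = 0.2911.
γ' = 21.8 − 9.81 = 11.99 kN/m³. Depth below WT = 1.5 m.
σ'_h at WT = K_a γ d_w = 10.10 kPa; at base = 10.10 + K_a γ' × 1.5 = 15.33 kPa.
P₁ (0–1.7 m) = ½×10.10×1.7 = 8.582. P₂ (1.7–3.2 m) = ½(10.10+15.33)×1.5 = 19.07.
P_w = ½ γ_w h₂² = 0.5×9.81×1.5² = 11.04. Total = 8.582+19.07+11.04 = 38.69 kN/m.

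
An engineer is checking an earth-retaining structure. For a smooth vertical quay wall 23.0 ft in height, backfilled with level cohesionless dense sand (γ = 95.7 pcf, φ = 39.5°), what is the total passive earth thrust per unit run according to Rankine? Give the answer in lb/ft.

114000 lb/ft

K_p = tan²(45° + φ/2) = 4.496.
P_p = ½ K_p γ H² = 0.5 × 4.496 × 95.7 × 23.0² = 113800 lb/ft.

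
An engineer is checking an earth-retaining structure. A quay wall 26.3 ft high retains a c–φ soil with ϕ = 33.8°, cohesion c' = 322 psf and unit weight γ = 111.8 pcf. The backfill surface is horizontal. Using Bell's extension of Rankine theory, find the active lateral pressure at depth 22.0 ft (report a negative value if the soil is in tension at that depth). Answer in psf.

K_a = (1 − sin φ)/(1 + sin φ) = 0.2851.
σ_a = K_a γ z − 2c√K_a = 0.2851×111.8×22.0 − 2×322×0.5340 = 357.4 psf.

357 psf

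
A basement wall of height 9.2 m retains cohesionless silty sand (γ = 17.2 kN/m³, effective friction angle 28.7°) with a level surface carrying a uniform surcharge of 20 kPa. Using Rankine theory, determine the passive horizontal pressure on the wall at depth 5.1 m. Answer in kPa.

K_p = (1 + sin φ)/(1 − sin φ) = 2.848.
σ_v = γz + q = 17.2 × 5.1 + 20 = 107.7 kPa.
σ_h = K_p σ_v = 2.848 × 107.7 = 306.8 kPa.

307 kPa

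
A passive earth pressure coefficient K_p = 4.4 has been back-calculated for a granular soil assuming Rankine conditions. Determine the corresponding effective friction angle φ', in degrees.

39.0°

K_p = (1+sin φ)/(1−sin φ) ⇒ sin φ = (K_p − 1)/(K_p + 1) = 0.6296.
φ = arcsin(0.6296) = 39.02°.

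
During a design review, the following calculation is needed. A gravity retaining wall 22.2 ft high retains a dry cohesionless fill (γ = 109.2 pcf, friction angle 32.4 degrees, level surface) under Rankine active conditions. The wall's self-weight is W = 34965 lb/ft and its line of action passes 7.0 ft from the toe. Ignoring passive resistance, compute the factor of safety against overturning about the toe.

4.07

K_a = tan²(45° − 32.4°/2) = 0.3022.
P_a = ½K_aγH² = 0.5×0.3022×109.2×22.2² = 8133 lb/ft, acting at H/3 = 7.400 ft above the base.
Overturning moment M_o = P_a × H/3 = 8133 × 7.400 = 60180.
Resisting moment M_r = W × 7.0 = 34965 × 7.0 = 244800.
FS_overturning = M_r/M_o = 244800/60180 = 4.067.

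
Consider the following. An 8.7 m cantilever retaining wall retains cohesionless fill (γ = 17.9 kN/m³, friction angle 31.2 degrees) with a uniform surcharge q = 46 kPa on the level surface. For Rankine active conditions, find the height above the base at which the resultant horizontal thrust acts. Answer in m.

K_a = 0.3175.
Triangular part P₁ = ½K_aγH² = 215.1 at H/3 = 2.900 m; rectangular part P₂ = K_a q H = 127.1 at H/2 = 4.350 m.
ȳ = (P₁·2.900 + P₂·4.350)/(P₁+P₂) = 3.438 m.

3.44 m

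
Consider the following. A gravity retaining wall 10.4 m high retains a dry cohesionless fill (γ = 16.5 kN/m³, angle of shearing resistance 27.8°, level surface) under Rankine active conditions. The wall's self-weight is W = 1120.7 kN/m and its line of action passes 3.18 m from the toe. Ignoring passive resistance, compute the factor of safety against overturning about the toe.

3.17

K_a = tan²(45° − 27.8°/2) = 0.3639.
P_a = ½K_aγH² = 0.5×0.3639×16.5×10.4² = 324.7 kN/m, acting at H/3 = 3.467 m above the base.
Overturning moment M_o = P_a × H/3 = 324.7 × 3.467 = 1126.
Resisting moment M_r = W × 3.18 = 1120.7 × 3.18 = 3564.
FS_overturning = M_r/M_o = 3564/1126 = 3.166.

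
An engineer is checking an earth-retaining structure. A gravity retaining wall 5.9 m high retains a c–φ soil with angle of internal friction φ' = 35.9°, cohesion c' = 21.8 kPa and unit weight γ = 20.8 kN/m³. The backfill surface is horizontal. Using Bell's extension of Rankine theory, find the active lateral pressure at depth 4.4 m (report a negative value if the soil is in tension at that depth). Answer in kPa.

1.60 kPa

K_a = (1 − sin φ)/(1 + sin φ) = 0.2607.
σ_a = K_a γ z − 2c√K_a = 0.2607×20.8×4.4 − 2×21.8×0.5106 = 1.599 kPa.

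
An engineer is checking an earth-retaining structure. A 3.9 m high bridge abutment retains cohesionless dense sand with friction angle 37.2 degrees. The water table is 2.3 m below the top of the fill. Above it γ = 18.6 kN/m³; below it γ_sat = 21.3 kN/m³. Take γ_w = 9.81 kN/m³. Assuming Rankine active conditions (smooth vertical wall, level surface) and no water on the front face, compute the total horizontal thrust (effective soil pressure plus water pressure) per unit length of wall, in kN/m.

K_a = tan²(45° − φ/2) = 0.2464.
γ' = 21.3 − 9.81 = 11.49 kN/m³. Depth below WT = 1.6 m.
σ'_h at WT = K_a γ d_w = 10.54 kPa; at base = 10.54 + K_a γ' × 1.6 = 15.07 kPa.
P₁ (0–2.3 m) = ½×10.54×2.3 = 12.12. P₂ (2.3–3.9 m) = ½(10.54+15.07)×1.6 = 20.49.
P_w = ½ γ_w h₂² = 0.5×9.81×1.6² = 12.56. Total = 12.12+20.49+12.56 = 45.17 kN/m.

45.2 kN/m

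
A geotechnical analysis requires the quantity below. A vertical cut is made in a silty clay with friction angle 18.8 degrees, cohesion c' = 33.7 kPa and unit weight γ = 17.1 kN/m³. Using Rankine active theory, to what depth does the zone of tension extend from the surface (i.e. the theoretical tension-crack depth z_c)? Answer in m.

K_a = tan²(45° − 18.8°/2) = 0.5126; √K_a = 0.7159.
The active pressure is zero where K_a γ z = 2c√K_a, so z_c = 2c/(γ√K_a) = 2×33.7/(17.1×0.7159) = 5.505 m.

5.51 m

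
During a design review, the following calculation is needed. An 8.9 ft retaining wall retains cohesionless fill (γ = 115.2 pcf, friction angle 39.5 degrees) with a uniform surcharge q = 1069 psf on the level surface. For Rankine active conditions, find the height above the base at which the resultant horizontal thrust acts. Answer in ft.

3.97 ft

K_a = 0.2224.
Triangular part P₁ = ½K_aγH² = 1015 at H/3 = 2.967 ft; rectangular part P₂ = K_a q H = 2116 at H/2 = 4.450 ft.
ȳ = (P₁·2.967 + P₂·4.450)/(P₁+P₂) = 3.969 ft.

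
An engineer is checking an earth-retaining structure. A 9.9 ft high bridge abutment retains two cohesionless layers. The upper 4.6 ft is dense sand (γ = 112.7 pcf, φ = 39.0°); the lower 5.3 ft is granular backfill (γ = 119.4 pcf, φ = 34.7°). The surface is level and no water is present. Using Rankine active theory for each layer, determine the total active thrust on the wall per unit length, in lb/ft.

1490 lb/ft

K_a1 = tan²(45°−39.0°/2) = 0.2275; K_a2 = tan²(45°−34.7°/2) = 0.2745.
Layer 1: σ at base = K_a1 γ₁ h₁ = 117.9 psf; P₁ = ½×117.9×4.6 = 271.3.
Layer 2: σ_v at top = γ₁h₁ = 518.4; σ_h top = K_a2×518.4 = 142.3; σ_h base = K_a2×(518.4+119.4×5.3) = 316.0.
P₂ = ½(142.3+316.0)×5.3 = 1214. Total P_a = 271.3+1214 = 1486 lb/ft.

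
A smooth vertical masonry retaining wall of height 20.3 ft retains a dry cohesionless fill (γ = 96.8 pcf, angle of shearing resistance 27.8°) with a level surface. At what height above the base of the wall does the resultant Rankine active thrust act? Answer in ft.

6.77 ft

K_a = 0.3639.
The pressure distribution is triangular, so the resultant acts at H/3 above the base = 20.3/3 = 6.767 ft.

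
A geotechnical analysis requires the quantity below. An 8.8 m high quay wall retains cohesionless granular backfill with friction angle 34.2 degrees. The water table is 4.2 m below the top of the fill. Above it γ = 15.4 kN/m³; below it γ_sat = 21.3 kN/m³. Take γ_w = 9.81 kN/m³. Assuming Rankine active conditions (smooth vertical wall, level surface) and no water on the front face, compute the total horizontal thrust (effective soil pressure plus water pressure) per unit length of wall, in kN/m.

259 kN/m

K_a = tan²(45° − φ/2) = 0.2803.
γ' = 21.3 − 9.81 = 11.49 kN/m³. Depth below WT = 4.6 m.
σ'_h at WT = K_a γ d_w = 18.13 kPa; at base = 18.13 + K_a γ' × 4.6 = 32.95 kPa.
P₁ (0–4.2 m) = ½×18.13×4.2 = 38.08. P₂ (4.2–8.8 m) = ½(18.13+32.95)×4.6 = 117.5.
P_w = ½ γ_w h₂² = 0.5×9.81×4.6² = 103.8. Total = 38.08+117.5+103.8 = 259.4 kN/m.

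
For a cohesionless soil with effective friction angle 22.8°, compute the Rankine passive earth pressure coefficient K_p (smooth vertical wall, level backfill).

K_p = (1 + sin φ)/(1 − sin φ) = tan²(45° + 22.8°/2) = 2.265.

2.27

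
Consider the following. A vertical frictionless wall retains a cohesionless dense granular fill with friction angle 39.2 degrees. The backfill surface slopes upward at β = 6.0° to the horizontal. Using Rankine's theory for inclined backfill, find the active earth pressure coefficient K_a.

0.228

K_a = cos β · (cos β − √(cos²β − cos²φ)) / (cos β + √(cos²β − cos²φ)).
cos β = 0.9945, cos φ = 0.7749, √(cos²β − cos²φ) = 0.6233.
K_a = 0.9945 × (0.9945 − 0.6233)/(0.9945 + 0.6233) = 0.2282.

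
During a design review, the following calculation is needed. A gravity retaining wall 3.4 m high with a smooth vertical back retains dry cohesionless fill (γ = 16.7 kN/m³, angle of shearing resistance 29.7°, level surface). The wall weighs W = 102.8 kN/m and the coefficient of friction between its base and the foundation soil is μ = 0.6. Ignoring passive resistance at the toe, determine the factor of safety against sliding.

K_a = tan²(45° − 29.7°/2) = 0.3374.
P_a = ½K_aγH² = 0.5×0.3374×16.7×3.4² = 32.57 kN/m, acting at H/3 = 1.133 m above the base.
FS_sliding = μW / P_a = 0.6×102.8 / 32.57 = 1.894.

1.89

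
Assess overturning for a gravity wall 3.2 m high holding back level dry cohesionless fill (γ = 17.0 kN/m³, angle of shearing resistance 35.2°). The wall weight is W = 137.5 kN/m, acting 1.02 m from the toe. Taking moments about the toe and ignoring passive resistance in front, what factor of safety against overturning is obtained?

5.62

K_a = tan²(45° − 35.2°/2) = 0.2687.
P_a = ½K_aγH² = 0.5×0.2687×17.0×3.2² = 23.39 kN/m, acting at H/3 = 1.067 m above the base.
Overturning moment M_o = P_a × H/3 = 23.39 × 1.067 = 24.95.
Resisting moment M_r = W × 1.02 = 137.5 × 1.02 = 140.2.
FS_overturning = M_r/M_o = 140.2/24.95 = 5.622.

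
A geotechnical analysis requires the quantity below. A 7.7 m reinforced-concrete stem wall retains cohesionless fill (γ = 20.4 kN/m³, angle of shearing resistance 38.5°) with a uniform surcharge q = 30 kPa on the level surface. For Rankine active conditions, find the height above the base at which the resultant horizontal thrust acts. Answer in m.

K_a = 0.2327.
Triangular part P₁ = ½K_aγH² = 140.7 at H/3 = 2.567 m; rectangular part P₂ = K_a q H = 53.74 at H/2 = 3.850 m.
ȳ = (P₁·2.567 + P₂·3.850)/(P₁+P₂) = 2.921 m.

2.92 m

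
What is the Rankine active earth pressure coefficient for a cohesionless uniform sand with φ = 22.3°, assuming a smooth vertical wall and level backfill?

K_a = tan²(45° − φ/2) = tan²(33.85°) = 0.4498.

0.450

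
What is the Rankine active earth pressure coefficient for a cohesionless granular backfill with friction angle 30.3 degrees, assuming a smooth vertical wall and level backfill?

0.329

K_a = (1 − sin φ)/(1 + sin φ) = (1 − sin 30.3°)/(1 + sin 30.3°) = 0.3293.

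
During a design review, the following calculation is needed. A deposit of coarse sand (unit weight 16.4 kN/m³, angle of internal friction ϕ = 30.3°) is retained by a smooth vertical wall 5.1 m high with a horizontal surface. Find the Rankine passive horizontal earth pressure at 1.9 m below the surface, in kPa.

K_p = (1 + sin φ)/(1 − sin φ) = 3.037.
σ_h = K_p γ z = 3.037 × 16.4 × 1.9 = 94.62 kPa.

94.6 kPa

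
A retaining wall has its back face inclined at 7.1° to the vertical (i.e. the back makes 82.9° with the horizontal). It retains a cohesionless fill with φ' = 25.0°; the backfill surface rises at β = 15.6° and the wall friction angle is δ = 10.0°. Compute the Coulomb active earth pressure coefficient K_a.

0.557

K_a = sin²(α+φ) / [sin²α · sin(α−δ) · (1 + √{sin(φ+δ)sin(φ−β) / (sin(α−δ)sin(α+β))})²].
With α = 82.9°, φ = 25.0°, δ = 10.0°, β = 15.6°: K_a = 0.5566.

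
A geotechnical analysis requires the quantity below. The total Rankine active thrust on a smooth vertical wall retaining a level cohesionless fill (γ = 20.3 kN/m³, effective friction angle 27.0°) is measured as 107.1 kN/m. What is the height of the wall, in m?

K_a = 0.3755. P_a = ½ K_a γ H² ⇒ H = √(2P_a/(K_a γ)).
H = √(2×107.1/(0.3755×20.3)) = 5.301 m.

5.30 m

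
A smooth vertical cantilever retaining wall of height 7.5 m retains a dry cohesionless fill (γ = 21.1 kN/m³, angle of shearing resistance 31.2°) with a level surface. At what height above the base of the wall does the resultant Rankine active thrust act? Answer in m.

2.50 m

K_a = 0.3175.
The pressure distribution is triangular, so the resultant acts at H/3 above the base = 7.5/3 = 2.500 m.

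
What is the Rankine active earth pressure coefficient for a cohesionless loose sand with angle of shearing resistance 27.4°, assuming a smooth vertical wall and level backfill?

0.370

K_a = (1 − sin φ)/(1 + sin φ) = (1 − sin 27.4°)/(1 + sin 27.4°) = 0.3697.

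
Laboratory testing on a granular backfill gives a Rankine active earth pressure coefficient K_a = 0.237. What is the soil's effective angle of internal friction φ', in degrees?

K_a = tan²(45° − φ/2) ⇒ 45° − φ/2 = arctan(√0.237) = 25.96°.
φ = 2(45° − 25.96°) = 38.08°.

38.1°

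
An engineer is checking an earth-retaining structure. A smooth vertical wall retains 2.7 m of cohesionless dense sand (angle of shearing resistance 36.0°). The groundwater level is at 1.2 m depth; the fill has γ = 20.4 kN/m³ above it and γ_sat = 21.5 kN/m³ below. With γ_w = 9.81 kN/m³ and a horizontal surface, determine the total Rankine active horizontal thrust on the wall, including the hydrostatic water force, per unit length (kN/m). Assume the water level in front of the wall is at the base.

K_a = tan²(45° − φ/2) = 0.2596.
γ' = 21.5 − 9.81 = 11.69 kN/m³. Depth below WT = 1.5 m.
σ'_h at WT = K_a γ d_w = 6.355 kPa; at base = 6.355 + K_a γ' × 1.5 = 10.91 kPa.
P₁ (0–1.2 m) = ½×6.355×1.2 = 3.813. P₂ (1.2–2.7 m) = ½(6.355+10.91)×1.5 = 12.95.
P_w = ½ γ_w h₂² = 0.5×9.81×1.5² = 11.04. Total = 3.813+12.95+11.04 = 27.80 kN/m.

27.8 kN/m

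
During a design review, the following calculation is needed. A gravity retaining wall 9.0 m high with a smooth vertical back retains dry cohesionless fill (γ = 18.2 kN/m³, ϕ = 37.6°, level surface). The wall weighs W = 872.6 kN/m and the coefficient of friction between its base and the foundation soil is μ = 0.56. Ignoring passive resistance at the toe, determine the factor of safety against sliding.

2.74

K_a = tan²(45° − 37.6°/2) = 0.2421.
P_a = ½K_aγH² = 0.5×0.2421×18.2×9.0² = 178.5 kN/m, acting at H/3 = 3.000 m above the base.
FS_sliding = μW / P_a = 0.56×872.6 / 178.5 = 2.738.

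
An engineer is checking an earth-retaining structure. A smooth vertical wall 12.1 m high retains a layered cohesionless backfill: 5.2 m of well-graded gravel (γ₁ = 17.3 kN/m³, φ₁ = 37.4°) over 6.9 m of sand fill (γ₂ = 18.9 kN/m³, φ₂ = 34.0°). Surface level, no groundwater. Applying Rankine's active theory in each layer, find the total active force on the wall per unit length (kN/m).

360 kN/m

K_a1 = tan²(45°−37.4°/2) = 0.2443; K_a2 = tan²(45°−34.0°/2) = 0.2827.
Layer 1: σ at base = K_a1 γ₁ h₁ = 21.97 kPa; P₁ = ½×21.97×5.2 = 57.13.
Layer 2: σ_v at top = γ₁h₁ = 89.96; σ_h top = K_a2×89.96 = 25.43; σ_h base = K_a2×(89.96+18.9×6.9) = 62.30.
P₂ = ½(25.43+62.30)×6.9 = 302.7. Total P_a = 57.13+302.7 = 359.8 kN/m.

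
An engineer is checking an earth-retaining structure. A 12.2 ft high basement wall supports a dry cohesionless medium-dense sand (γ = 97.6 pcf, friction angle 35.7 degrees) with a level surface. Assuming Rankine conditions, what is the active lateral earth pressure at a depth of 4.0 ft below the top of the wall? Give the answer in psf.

K_a = (1 − sin φ)/(1 + sin φ) = 0.2630.
σ_h = K_a γ z = 0.2630 × 97.6 × 4.0 = 102.7 psf.

103 psf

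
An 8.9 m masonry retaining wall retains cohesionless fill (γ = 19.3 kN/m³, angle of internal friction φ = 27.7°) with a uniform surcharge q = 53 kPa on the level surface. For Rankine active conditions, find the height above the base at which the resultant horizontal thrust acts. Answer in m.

3.53 m

K_a = 0.3653.
Triangular part P₁ = ½K_aγH² = 279.3 at H/3 = 2.967 m; rectangular part P₂ = K_a q H = 172.3 at H/2 = 4.450 m.
ȳ = (P₁·2.967 + P₂·4.450)/(P₁+P₂) = 3.533 m.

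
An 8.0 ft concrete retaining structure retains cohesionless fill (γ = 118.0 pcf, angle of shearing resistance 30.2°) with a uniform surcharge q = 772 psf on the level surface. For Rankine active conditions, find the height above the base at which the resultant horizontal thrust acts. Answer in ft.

K_a = 0.3307.
Triangular part P₁ = ½K_aγH² = 1249 at H/3 = 2.667 ft; rectangular part P₂ = K_a q H = 2042 at H/2 = 4.000 ft.
ȳ = (P₁·2.667 + P₂·4.000)/(P₁+P₂) = 3.494 ft.

3.49 ft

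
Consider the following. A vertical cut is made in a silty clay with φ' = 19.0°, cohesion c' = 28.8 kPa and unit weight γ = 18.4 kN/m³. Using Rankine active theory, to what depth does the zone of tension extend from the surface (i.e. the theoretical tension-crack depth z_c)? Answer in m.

4.39 m

K_a = tan²(45° − 19.0°/2) = 0.5088; √K_a = 0.7133.
The active pressure is zero where K_a γ z = 2c√K_a, so z_c = 2c/(γ√K_a) = 2×28.8/(18.4×0.7133) = 4.389 m.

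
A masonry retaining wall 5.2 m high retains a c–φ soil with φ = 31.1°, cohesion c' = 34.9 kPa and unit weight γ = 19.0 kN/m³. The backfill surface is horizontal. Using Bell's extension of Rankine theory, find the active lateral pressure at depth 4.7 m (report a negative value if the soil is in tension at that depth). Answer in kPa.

-10.9 kPa

K_a = (1 − sin φ)/(1 + sin φ) = 0.3188.
σ_a = K_a γ z − 2c√K_a = 0.3188×19.0×4.7 − 2×34.9×0.5646 = -10.94 kPa.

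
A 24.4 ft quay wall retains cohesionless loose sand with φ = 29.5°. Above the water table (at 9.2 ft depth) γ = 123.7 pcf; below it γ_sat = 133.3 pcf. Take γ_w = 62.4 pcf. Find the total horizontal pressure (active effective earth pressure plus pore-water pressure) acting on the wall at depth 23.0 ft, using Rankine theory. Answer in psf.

K_a = (1 − sin φ)/(1 + sin φ) = 0.3401.
γ' = 133.3 − 62.4 = 70.90 pcf.
Effective vertical stress at 23.0 ft: σ'_v = 123.7×9.2 + 70.90×13.8 = 2116 psf.
σ'_h = K_a σ'_v = 0.3401 × 2116 = 719.8 psf; u = γ_w × 13.8 = 861.1 psf.
Total σ_h = 719.8 + 861.1 = 1581 psf.

1580 psf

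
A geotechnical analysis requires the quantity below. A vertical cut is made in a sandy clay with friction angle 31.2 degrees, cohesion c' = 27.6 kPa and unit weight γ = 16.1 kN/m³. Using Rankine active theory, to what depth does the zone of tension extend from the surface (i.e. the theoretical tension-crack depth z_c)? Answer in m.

K_a = tan²(45° − 31.2°/2) = 0.3175; √K_a = 0.5635.
The active pressure is zero where K_a γ z = 2c√K_a, so z_c = 2c/(γ√K_a) = 2×27.6/(16.1×0.5635) = 6.085 m.

6.08 m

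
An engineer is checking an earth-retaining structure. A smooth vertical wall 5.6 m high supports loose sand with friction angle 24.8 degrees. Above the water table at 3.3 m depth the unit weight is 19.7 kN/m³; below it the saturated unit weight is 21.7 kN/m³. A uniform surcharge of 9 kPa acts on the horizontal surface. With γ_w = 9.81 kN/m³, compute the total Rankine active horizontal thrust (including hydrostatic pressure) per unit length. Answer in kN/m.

K_a = tan²(45° − φ/2) = 0.4090.
γ' = 21.7 − 9.81 = 11.89 kN/m³. h₂ = H − d_w = 2.3 m.
σ'_h: at surface K_a·q = 3.681; at WT K_a(q+γd_w) = 30.27; at base K_a(q+γd_w+γ'h₂) = 41.45 kPa.
P₁ = ½(3.681+30.27)×3.3 = 56.02; P₂ = ½(30.27+41.45)×2.3 = 82.48; P_w = ½γ_w h₂² = 25.95.
Total = 56.02+82.48+25.95 = 164.4 kN/m.

164 kN/m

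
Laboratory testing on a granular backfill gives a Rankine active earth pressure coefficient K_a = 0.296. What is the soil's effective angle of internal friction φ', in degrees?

32.9°

K_a = tan²(45° − φ/2) ⇒ 45° − φ/2 = arctan(√0.296) = 28.55°.
φ = 2(45° − 28.55°) = 32.90°.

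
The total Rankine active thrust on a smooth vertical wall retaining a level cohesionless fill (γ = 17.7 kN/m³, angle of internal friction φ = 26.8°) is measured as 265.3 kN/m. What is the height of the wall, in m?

K_a = 0.3785. P_a = ½ K_a γ H² ⇒ H = √(2P_a/(K_a γ)).
H = √(2×265.3/(0.3785×17.7)) = 8.900 m.

8.90 m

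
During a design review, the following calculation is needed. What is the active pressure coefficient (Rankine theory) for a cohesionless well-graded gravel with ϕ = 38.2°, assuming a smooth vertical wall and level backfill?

0.236

K_a = tan²(45° − φ/2) = tan²(25.90°) = 0.2358.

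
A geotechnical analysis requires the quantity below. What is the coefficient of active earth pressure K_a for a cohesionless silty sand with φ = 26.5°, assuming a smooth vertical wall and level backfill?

K_a = tan²(45° − φ/2) = tan²(31.75°) = 0.3829.

0.383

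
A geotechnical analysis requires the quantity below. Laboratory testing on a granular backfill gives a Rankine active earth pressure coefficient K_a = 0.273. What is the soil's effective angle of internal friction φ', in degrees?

K_a = tan²(45° − φ/2) ⇒ 45° − φ/2 = arctan(√0.273) = 27.59°.
φ = 2(45° − 27.59°) = 34.83°.

34.8°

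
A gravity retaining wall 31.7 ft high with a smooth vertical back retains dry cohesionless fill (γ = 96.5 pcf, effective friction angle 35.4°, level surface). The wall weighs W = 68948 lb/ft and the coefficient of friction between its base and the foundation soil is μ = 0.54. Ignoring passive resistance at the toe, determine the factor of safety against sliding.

K_a = tan²(45° − 35.4°/2) = 0.2664.
P_a = ½K_aγH² = 0.5×0.2664×96.5×31.7² = 12920 lb/ft, acting at H/3 = 10.57 ft above the base.
FS_sliding = μW / P_a = 0.54×68948 / 12920 = 2.882.

2.88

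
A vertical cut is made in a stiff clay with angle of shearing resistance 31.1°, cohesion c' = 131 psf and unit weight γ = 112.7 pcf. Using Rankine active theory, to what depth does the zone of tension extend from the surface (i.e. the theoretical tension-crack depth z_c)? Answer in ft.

K_a = tan²(45° − 31.1°/2) = 0.3188; √K_a = 0.5646.
The active pressure is zero where K_a γ z = 2c√K_a, so z_c = 2c/(γ√K_a) = 2×131/(112.7×0.5646) = 4.117 ft.

4.12 ft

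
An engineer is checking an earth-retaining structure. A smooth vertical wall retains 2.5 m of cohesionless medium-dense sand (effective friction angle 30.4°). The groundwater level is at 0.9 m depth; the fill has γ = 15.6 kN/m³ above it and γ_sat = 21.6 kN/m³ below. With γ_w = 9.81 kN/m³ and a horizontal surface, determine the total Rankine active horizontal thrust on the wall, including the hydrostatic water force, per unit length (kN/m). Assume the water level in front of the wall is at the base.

26.9 kN/m

K_a = tan²(45° − φ/2) = 0.3280.
γ' = 21.6 − 9.81 = 11.79 kN/m³. Depth below WT = 1.6 m.
σ'_h at WT = K_a γ d_w = 4.605 kPa; at base = 4.605 + K_a γ' × 1.6 = 10.79 kPa.
P₁ (0–0.9 m) = ½×4.605×0.9 = 2.072. P₂ (0.9–2.5 m) = ½(4.605+10.79)×1.6 = 12.32.
P_w = ½ γ_w h₂² = 0.5×9.81×1.6² = 12.56. Total = 2.072+12.32+12.56 = 26.95 kN/m.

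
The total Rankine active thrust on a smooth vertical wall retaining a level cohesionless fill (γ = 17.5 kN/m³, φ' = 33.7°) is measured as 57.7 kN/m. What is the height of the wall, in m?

4.80 m

K_a = 0.2863. P_a = ½ K_a γ H² ⇒ H = √(2P_a/(K_a γ)).
H = √(2×57.7/(0.2863×17.5)) = 4.799 m.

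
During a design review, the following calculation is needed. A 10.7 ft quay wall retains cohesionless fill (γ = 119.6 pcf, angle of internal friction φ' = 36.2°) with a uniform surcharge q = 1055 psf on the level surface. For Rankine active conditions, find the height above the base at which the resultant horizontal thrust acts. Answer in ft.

4.68 ft

K_a = 0.2574.
Triangular part P₁ = ½K_aγH² = 1762 at H/3 = 3.567 ft; rectangular part P₂ = K_a q H = 2905 at H/2 = 5.350 ft.
ȳ = (P₁·3.567 + P₂·5.350)/(P₁+P₂) = 4.677 ft.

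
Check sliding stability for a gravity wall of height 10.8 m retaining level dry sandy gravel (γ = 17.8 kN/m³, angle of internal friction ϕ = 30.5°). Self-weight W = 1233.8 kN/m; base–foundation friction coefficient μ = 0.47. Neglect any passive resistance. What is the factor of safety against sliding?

1.71

K_a = tan²(45° − 30.5°/2) = 0.3267.
P_a = ½K_aγH² = 0.5×0.3267×17.8×10.8² = 339.1 kN/m, acting at H/3 = 3.600 m above the base.
FS_sliding = μW / P_a = 0.47×1233.8 / 339.1 = 1.710.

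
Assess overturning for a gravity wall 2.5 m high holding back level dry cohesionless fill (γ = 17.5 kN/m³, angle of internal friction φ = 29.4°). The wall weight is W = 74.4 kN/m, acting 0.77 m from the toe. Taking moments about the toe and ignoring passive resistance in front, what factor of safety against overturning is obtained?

3.68

K_a = tan²(45° − 29.4°/2) = 0.3415.
P_a = ½K_aγH² = 0.5×0.3415×17.5×2.5² = 18.67 kN/m, acting at H/3 = 0.8333 m above the base.
Overturning moment M_o = P_a × H/3 = 18.67 × 0.8333 = 15.56.
Resisting moment M_r = W × 0.77 = 74.4 × 0.77 = 57.29.
FS_overturning = M_r/M_o = 57.29/15.56 = 3.681.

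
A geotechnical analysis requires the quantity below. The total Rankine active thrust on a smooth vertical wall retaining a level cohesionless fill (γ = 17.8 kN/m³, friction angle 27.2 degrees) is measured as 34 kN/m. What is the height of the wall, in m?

K_a = 0.3726. P_a = ½ K_a γ H² ⇒ H = √(2P_a/(K_a γ)).
H = √(2×34/(0.3726×17.8)) = 3.202 m.

3.20 m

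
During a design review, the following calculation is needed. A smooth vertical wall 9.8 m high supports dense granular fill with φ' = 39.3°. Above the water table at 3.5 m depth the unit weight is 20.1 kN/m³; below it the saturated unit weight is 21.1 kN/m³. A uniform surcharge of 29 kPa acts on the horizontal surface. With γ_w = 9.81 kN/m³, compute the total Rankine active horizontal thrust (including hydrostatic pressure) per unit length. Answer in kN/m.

436 kN/m

K_a = tan²(45° − φ/2) = 0.2245.
γ' = 21.1 − 9.81 = 11.29 kN/m³. h₂ = H − d_w = 6.3 m.
σ'_h: at surface K_a·q = 6.509; at WT K_a(q+γd_w) = 22.30; at base K_a(q+γd_w+γ'h₂) = 38.26 kPa.
P₁ = ½(6.509+22.30)×3.5 = 50.42; P₂ = ½(22.30+38.26)×6.3 = 190.8; P_w = ½γ_w h₂² = 194.7.
Total = 50.42+190.8+194.7 = 435.9 kN/m.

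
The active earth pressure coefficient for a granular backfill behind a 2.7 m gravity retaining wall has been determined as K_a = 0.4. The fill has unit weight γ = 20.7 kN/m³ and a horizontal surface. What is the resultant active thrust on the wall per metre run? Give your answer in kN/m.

P = ½ K_a γ H² = 0.5 × 0.4 × 20.7 × 2.7² = 30.18 kN/m.

30.2 kN/m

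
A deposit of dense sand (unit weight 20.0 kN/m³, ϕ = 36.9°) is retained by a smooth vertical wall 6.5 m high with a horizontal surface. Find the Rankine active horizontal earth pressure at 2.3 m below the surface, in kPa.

K_a = (1 − sin φ)/(1 + sin φ) = 0.2497.
σ_h = K_a γ z = 0.2497 × 20.0 × 2.3 = 11.48 kPa.

11.5 kPa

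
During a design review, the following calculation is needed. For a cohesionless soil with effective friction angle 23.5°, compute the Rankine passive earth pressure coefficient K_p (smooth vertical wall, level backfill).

K_p = (1 + sin φ)/(1 − sin φ) = tan²(45° + 23.5°/2) = 2.326.

2.33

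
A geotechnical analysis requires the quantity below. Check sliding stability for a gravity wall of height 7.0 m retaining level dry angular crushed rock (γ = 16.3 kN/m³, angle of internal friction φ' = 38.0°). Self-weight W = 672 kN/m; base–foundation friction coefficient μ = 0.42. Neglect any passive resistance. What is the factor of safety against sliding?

K_a = tan²(45° − 38.0°/2) = 0.2379.
P_a = ½K_aγH² = 0.5×0.2379×16.3×7.0² = 95.00 kN/m, acting at H/3 = 2.333 m above the base.
FS_sliding = μW / P_a = 0.42×672 / 95.00 = 2.971.

2.97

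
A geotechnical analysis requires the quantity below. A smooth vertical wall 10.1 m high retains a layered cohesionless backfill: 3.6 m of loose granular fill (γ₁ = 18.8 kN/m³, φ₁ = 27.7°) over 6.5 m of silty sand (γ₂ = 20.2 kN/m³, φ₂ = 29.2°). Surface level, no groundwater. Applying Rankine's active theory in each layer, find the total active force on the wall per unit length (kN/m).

K_a1 = tan²(45°−27.7°/2) = 0.3653; K_a2 = tan²(45°−29.2°/2) = 0.3442.
Layer 1: σ at base = K_a1 γ₁ h₁ = 24.73 kPa; P₁ = ½×24.73×3.6 = 44.51.
Layer 2: σ_v at top = γ₁h₁ = 67.68; σ_h top = K_a2×67.68 = 23.30; σ_h base = K_a2×(67.68+20.2×6.5) = 68.49.
P₂ = ½(23.30+68.49)×6.5 = 298.3. Total P_a = 44.51+298.3 = 342.8 kN/m.

343 kN/m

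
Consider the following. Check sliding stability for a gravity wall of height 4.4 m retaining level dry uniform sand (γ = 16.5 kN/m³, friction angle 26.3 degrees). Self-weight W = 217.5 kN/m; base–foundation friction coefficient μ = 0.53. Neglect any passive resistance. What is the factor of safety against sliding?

1.87

K_a = tan²(45° − 26.3°/2) = 0.3859.
P_a = ½K_aγH² = 0.5×0.3859×16.5×4.4² = 61.64 kN/m, acting at H/3 = 1.467 m above the base.
FS_sliding = μW / P_a = 0.53×217.5 / 61.64 = 1.870.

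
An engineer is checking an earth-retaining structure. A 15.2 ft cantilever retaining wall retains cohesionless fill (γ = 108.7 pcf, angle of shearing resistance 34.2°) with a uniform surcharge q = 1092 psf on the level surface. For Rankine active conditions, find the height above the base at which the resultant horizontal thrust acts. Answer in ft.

6.51 ft

K_a = 0.2803.
Triangular part P₁ = ½K_aγH² = 3520 at H/3 = 5.067 ft; rectangular part P₂ = K_a q H = 4653 at H/2 = 7.600 ft.
ȳ = (P₁·5.067 + P₂·7.600)/(P₁+P₂) = 6.509 ft.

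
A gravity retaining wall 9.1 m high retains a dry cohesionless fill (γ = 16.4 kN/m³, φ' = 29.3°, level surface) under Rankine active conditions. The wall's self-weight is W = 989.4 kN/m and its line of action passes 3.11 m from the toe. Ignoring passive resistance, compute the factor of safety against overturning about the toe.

K_a = tan²(45° − 29.3°/2) = 0.3428.
P_a = ½K_aγH² = 0.5×0.3428×16.4×9.1² = 232.8 kN/m, acting at H/3 = 3.033 m above the base.
Overturning moment M_o = P_a × H/3 = 232.8 × 3.033 = 706.2.
Resisting moment M_r = W × 3.11 = 989.4 × 3.11 = 3077.
FS_overturning = M_r/M_o = 3077/706.2 = 4.357.

4.36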